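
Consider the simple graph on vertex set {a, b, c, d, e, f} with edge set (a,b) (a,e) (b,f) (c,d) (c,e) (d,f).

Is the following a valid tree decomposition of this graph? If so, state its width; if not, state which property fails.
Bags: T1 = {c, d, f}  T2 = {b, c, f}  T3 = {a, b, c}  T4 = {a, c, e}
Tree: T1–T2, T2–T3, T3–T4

Vertex coverage: the bags together contain {a, b, c, d, e, f}, the full vertex set. Edge coverage: each edge of G has both endpoints in at least one bag. Running intersection: for every vertex, the bags containing it form a connected subtree. All three properties hold, so this is a valid tree decomposition of width max|bag| − 1 = 2, and hence tw(G) ≤ 2.

Yes; width 2.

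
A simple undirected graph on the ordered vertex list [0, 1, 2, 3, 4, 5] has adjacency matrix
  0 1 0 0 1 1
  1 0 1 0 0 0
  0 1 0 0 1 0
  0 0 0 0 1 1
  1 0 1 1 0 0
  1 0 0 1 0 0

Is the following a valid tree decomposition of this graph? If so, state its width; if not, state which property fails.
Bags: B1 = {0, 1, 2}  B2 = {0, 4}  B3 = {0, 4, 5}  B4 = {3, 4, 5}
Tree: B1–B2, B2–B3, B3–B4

No — edge (2,4) lies in no bag.

A tree decomposition must satisfy three properties: every vertex lies in some bag; for every edge, both endpoints lie together in some bag; and for every vertex, the bags containing it form a connected subtree. Here edge (2,4) lies in no bag, so the decomposition is invalid.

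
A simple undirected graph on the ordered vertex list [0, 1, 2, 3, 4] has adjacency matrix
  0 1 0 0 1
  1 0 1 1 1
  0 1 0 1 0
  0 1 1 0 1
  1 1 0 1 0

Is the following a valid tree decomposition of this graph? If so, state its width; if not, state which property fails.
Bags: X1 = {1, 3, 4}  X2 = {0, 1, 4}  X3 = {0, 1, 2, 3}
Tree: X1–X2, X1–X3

No — bags containing vertex 0 are not connected in the tree.

A tree decomposition must satisfy three properties: every vertex lies in some bag; for every edge, both endpoints lie together in some bag; and for every vertex, the bags containing it form a connected subtree. Here bags containing vertex 0 are not connected in the tree, so the decomposition is invalid.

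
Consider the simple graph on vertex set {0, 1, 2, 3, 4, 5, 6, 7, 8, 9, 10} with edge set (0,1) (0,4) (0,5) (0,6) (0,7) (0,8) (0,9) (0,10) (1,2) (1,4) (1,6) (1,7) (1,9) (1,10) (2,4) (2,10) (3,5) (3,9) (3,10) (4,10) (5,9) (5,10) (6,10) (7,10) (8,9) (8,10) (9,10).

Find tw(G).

3

A width-3 tree decomposition is:
Bags: B1 = {0, 1, 9, 10}  B2 = {0, 1, 4, 10}  B3 = {0, 5, 9, 10}  B4 = {3, 5, 9, 10}  B5 = {0, 8, 9, 10}  B6 = {0, 1, 7, 10}  B7 = {0, 1, 6, 10}  B8 = {1, 2, 4, 10}
Tree: B1–B2, B1–B3, B3–B4, B1–B5, B2–B6, B2–B7, B2–B8
The largest bag has 4 vertices, giving width 3; this decomposition certifies tw(G) ≤ 3. On the other hand G contains the 4-clique {0, 8, 9, 10}. A clique must lie in a single bag of any decomposition, so no decomposition can have width below 3. Therefore the treewidth is 3.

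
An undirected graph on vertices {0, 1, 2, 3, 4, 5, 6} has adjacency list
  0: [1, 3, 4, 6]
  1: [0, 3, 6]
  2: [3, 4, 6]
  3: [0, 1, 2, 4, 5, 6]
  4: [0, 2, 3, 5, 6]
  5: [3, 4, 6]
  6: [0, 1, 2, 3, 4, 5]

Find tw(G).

3

A width-3 tree decomposition is:
Bags: B1 = {0, 1, 3, 6}  B2 = {0, 3, 4, 6}  B3 = {3, 4, 5, 6}  B4 = {2, 3, 4, 6}
Tree: B1–B2, B2–B3, B3–B4
Every bag has size at most 4, so the width is 4 − 1 = 3 and tw(G) ≤ 3. On the other hand G contains the 4-clique {0, 1, 3, 6}. A clique must lie in a single bag of any decomposition, so no decomposition can have width below 3. Therefore the treewidth is 3.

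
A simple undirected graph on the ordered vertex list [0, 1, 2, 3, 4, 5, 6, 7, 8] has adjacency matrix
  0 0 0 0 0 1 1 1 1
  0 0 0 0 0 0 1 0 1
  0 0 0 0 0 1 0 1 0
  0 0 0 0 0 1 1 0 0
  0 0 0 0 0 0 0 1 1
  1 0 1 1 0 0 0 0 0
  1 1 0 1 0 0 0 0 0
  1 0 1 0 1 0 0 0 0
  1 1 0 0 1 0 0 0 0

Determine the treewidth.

A width-3 tree decomposition is:
Bags: B1 = {1, 3, 6, 8}  B2 = {0, 3, 6, 8}  B3 = {0, 3, 5, 8}  B4 = {0, 4, 5, 8}  B5 = {0, 4, 5, 7}  B6 = {2, 4, 5, 7}
Tree: B1–B2, B2–B3, B3–B4, B4–B5, B5–B6
The largest bag has 4 vertices, giving width 3; this decomposition certifies tw(G) ≤ 3. For the lower bound: the 4 vertex sets {1,3,6}, {8}, {0}, {2,4,5,7} are disjoint, each induces a connected subgraph, and every pair is joined by at least one edge of G. Contracting each set to a single vertex therefore yields K_{4} as a minor, and since treewidth is minor-monotone, tw(G) ≥ tw(K_{4}) = 3. Combining the bounds, tw(G) = 3.

3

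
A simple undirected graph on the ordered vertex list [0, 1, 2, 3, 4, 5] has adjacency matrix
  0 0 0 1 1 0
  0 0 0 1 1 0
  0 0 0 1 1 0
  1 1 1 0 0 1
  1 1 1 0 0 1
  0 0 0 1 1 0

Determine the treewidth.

2

A width-2 tree decomposition is:
Bags: B1 = {2, 3, 4}  B2 = {1, 3, 4}  B3 = {3, 4, 5}  B4 = {0, 3, 4}
Tree: B1–B2, B2–B3, B3–B4
Each bag holds 3 vertices, so the decomposition has width 2, which upper-bounds the treewidth. The edges 2–3–1–4–2 form a cycle, so G is not a tree and its treewidth is at least 2. The upper and lower bounds meet at 2, so that is the treewidth.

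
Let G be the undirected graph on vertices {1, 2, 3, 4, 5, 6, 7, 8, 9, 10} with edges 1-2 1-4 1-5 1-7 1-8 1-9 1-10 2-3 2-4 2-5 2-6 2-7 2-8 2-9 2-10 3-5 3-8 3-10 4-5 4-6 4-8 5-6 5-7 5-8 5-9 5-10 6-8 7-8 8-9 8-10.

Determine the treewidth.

4

A width-4 tree decomposition is:
Bags: B1 = {1, 2, 5, 8, 10}  B2 = {2, 3, 5, 8, 10}  B3 = {1, 2, 5, 8, 9}  B4 = {1, 2, 4, 5, 8}  B5 = {2, 4, 5, 6, 8}  B6 = {1, 2, 5, 7, 8}
Tree: B1–B2, B1–B3, B3–B4, B4–B5, B3–B6
Every bag has size at most 5, so the width is 5 − 1 = 4 and tw(G) ≤ 4. For the lower bound, the 5 vertices {1, 2, 5, 8, 9} are pairwise adjacent, and any tree decomposition puts a clique entirely inside one bag — forcing width ≥ 4. Combining the bounds, tw(G) = 4.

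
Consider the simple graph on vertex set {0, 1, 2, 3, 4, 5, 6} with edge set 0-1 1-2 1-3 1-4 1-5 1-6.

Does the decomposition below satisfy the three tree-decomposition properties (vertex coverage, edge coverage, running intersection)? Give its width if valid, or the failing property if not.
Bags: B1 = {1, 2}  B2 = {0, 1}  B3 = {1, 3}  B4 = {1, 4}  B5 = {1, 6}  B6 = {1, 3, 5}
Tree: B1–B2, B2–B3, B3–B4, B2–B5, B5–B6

No — bags containing vertex 3 are not connected in the tree.

A tree decomposition must satisfy three properties: every vertex lies in some bag; for every edge, both endpoints lie together in some bag; and for every vertex, the bags containing it form a connected subtree. Here bags containing vertex 3 are not connected in the tree, so the decomposition is invalid.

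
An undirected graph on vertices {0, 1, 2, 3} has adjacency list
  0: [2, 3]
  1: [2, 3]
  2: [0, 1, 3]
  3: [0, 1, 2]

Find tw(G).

A width-2 tree decomposition is:
Bags: B1 = {0, 2, 3}  B2 = {1, 2, 3}
Tree: B1–B2
The largest bag has 3 vertices, giving width 2; this decomposition certifies tw(G) ≤ 2. For the lower bound, the 3 vertices {0, 2, 3} are pairwise adjacent, and any tree decomposition puts a clique entirely inside one bag — forcing width ≥ 2. Combining the bounds, tw(G) = 2.

2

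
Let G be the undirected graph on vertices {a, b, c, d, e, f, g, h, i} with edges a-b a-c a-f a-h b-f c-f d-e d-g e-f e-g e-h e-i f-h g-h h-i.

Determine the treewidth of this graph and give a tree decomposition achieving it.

Treewidth 2.
One optimal decomposition is:
Bags: B1 = {e, h, i}  B2 = {e, f, h}  B3 = {a, f, h}  B4 = {a, c, f}  B5 = {e, g, h}  B6 = {d, e, g}  B7 = {a, b, f}
Tree: B1–B2, B2–B3, B3–B4, B2–B5, B5–B6, B3–B7

Each bag holds 3 vertices, so the decomposition has width 2, which upper-bounds the treewidth. On the other hand G contains the 3-clique {d, e, g}. A clique must lie in a single bag of any decomposition, so no decomposition can have width below 2. The upper and lower bounds meet at 2, so that is the treewidth.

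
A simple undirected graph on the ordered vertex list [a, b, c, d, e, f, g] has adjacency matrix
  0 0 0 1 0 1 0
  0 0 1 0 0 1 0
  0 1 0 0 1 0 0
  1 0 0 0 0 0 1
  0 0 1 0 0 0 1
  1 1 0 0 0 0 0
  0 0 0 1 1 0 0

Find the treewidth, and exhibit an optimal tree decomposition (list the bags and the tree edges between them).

Treewidth 2.
One optimal decomposition is:
Bags: B1 = {b, c, e}  B2 = {b, e, f}  B3 = {a, e, f}  B4 = {a, d, e}  B5 = {d, e, g}
Tree: B1–B2, B2–B3, B3–B4, B4–B5

Every bag has size at most 3, so the width is 3 − 1 = 2 and tw(G) ≤ 2. The edges e–c–b–f–a–d–g–e form a cycle, so G is not a tree and its treewidth is at least 2. Hence tw(G) = 2 exactly.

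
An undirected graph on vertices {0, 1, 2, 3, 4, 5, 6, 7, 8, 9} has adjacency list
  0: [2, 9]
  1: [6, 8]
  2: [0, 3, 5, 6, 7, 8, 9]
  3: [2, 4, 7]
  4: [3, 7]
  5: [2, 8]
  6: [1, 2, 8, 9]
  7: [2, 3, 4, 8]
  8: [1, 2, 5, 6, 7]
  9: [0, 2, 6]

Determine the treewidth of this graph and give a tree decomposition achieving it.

Treewidth 2.
One such decomposition:
Bags: B1 = {2, 6, 8}  B2 = {2, 7, 8}  B3 = {2, 5, 8}  B4 = {2, 6, 9}  B5 = {0, 2, 9}  B6 = {1, 6, 8}  B7 = {2, 3, 7}  B8 = {3, 4, 7}
Tree: B1–B2, B2–B3, B1–B4, B4–B5, B1–B6, B2–B7, B7–B8

The largest bag has 3 vertices, giving width 2; this decomposition certifies tw(G) ≤ 2. On the other hand G contains the 3-clique {1, 6, 8}. A clique must lie in a single bag of any decomposition, so no decomposition can have width below 2. Hence tw(G) = 2 exactly.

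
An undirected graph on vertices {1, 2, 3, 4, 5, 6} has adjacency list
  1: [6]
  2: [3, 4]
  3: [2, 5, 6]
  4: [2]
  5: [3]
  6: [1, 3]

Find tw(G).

1

A width-1 tree decomposition is:
Bags: B1 = {3, 6}  B2 = {3, 5}  B3 = {2, 3}  B4 = {2, 4}  B5 = {1, 6}
Tree: B1–B2, B2–B3, B3–B4, B1–B5
Every bag has size at most 2, so the width is 2 − 1 = 1 and tw(G) ≤ 1. Since G has at least one edge (e.g. 3–6), it is not an edgeless graph, so tw(G) ≥ 1. Combining the bounds, tw(G) = 1.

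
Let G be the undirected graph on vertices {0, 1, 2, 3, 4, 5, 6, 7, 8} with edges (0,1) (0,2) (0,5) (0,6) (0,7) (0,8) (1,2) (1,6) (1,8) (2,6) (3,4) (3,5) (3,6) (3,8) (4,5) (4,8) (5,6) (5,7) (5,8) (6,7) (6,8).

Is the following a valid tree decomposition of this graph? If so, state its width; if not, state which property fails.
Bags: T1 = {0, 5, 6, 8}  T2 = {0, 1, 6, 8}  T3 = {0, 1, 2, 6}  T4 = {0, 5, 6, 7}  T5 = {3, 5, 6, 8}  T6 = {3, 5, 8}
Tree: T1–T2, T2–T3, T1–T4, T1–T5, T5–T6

No — vertex 4 appears in no bag.

A tree decomposition must satisfy three properties: every vertex lies in some bag; for every edge, both endpoints lie together in some bag; and for every vertex, the bags containing it form a connected subtree. Here vertex 4 appears in no bag, so the decomposition is invalid.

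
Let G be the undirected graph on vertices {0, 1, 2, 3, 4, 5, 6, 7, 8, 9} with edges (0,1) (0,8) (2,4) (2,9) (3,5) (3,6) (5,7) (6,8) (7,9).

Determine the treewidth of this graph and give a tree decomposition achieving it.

Treewidth 1.
One optimal decomposition is:
Bags: B1 = {0, 1}  B2 = {0, 8}  B3 = {6, 8}  B4 = {3, 6}  B5 = {3, 5}  B6 = {5, 7}  B7 = {7, 9}  B8 = {2, 9}  B9 = {2, 4}
Tree: B1–B2, B2–B3, B3–B4, B4–B5, B5–B6, B6–B7, B7–B8, B8–B9

Each bag holds 2 vertices, so the decomposition has width 1, which upper-bounds the treewidth. Any graph with an edge has treewidth ≥ 1, and G has the edge 1–0. Combining the bounds, tw(G) = 1.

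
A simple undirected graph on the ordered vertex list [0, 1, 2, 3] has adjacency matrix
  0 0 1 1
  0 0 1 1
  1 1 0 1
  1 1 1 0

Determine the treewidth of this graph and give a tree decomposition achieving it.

Treewidth 2.
One such decomposition:
Bags: B1 = {1, 2, 3}  B2 = {0, 2, 3}
Tree: B1–B2

Every bag has size at most 3, so the width is 3 − 1 = 2 and tw(G) ≤ 2. For the lower bound, the 3 vertices {0, 2, 3} are pairwise adjacent, and any tree decomposition puts a clique entirely inside one bag — forcing width ≥ 2. The upper and lower bounds meet at 2, so that is the treewidth.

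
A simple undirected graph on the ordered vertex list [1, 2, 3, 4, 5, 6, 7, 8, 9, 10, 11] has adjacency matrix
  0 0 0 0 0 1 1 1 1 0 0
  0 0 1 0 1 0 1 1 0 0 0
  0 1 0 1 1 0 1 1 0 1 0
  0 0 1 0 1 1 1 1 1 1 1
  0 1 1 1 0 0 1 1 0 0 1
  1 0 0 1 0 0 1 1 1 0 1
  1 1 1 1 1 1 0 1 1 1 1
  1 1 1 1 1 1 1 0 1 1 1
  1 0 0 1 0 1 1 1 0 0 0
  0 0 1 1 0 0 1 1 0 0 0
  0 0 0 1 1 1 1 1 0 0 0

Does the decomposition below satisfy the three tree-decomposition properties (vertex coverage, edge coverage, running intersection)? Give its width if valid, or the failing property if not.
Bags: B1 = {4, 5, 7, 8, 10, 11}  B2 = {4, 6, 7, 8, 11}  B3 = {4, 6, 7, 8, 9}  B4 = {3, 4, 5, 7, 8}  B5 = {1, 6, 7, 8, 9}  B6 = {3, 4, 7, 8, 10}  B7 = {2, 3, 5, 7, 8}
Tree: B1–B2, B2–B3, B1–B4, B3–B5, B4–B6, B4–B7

No — bags containing vertex 10 are not connected in the tree.

A tree decomposition must satisfy three properties: every vertex lies in some bag; for every edge, both endpoints lie together in some bag; and for every vertex, the bags containing it form a connected subtree. Here bags containing vertex 10 are not connected in the tree, so the decomposition is invalid.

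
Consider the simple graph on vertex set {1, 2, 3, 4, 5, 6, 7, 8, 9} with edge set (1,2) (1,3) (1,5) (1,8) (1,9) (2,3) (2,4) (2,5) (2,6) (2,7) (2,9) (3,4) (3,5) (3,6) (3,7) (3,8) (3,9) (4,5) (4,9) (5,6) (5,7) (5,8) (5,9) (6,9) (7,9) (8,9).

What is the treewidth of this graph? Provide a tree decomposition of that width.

The largest bag has 5 vertices, giving width 4; this decomposition certifies tw(G) ≤ 4. On the other hand G contains the 5-clique {1, 3, 5, 8, 9}. A clique must lie in a single bag of any decomposition, so no decomposition can have width below 4. Therefore the treewidth is 4.

Treewidth 4.
One such decomposition:
Bags: B1 = {1, 3, 5, 8, 9}  B2 = {1, 2, 3, 5, 9}  B3 = {2, 3, 4, 5, 9}  B4 = {2, 3, 5, 6, 9}  B5 = {2, 3, 5, 7, 9}
Tree: B1–B2, B2–B3, B2–B4, B2–B5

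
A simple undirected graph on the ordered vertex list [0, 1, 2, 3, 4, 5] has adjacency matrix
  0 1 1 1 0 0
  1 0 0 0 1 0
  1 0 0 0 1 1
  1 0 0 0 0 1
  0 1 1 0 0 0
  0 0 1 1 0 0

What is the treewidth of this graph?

2

A width-2 tree decomposition is:
Bags: B1 = {1, 2, 4}  B2 = {0, 1, 2}  B3 = {0, 2, 5}  B4 = {0, 3, 5}
Tree: B1–B2, B2–B3, B3–B4
Every bag has size at most 3, so the width is 3 − 1 = 2 and tw(G) ≤ 2. Since 4–1–0–2–4 is a cycle in G, G is not acyclic. Forests are exactly the graphs of treewidth ≤ 1, so tw(G) ≥ 2. Therefore the treewidth is 2.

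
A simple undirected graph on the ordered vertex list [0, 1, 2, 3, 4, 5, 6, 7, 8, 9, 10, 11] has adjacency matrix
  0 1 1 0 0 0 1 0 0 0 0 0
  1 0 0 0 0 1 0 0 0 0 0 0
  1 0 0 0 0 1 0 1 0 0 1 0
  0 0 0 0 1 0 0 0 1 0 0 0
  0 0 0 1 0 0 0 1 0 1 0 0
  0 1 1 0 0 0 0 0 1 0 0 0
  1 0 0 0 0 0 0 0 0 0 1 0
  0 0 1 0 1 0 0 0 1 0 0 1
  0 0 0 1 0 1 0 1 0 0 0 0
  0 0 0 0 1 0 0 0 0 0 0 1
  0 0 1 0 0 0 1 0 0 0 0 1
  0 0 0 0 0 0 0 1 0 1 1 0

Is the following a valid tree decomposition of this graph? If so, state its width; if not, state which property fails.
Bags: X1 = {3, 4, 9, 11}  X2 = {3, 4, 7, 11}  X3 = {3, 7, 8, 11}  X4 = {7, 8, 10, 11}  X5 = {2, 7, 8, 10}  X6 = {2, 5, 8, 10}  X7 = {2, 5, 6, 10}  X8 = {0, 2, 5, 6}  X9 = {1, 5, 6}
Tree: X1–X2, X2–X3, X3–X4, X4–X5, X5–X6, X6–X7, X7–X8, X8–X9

No — edge (0,1) lies in no bag.

A tree decomposition must satisfy three properties: every vertex lies in some bag; for every edge, both endpoints lie together in some bag; and for every vertex, the bags containing it form a connected subtree. Here edge (0,1) lies in no bag, so the decomposition is invalid.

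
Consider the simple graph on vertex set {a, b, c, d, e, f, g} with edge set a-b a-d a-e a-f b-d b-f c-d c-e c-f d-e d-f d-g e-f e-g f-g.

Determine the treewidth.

3

A width-3 tree decomposition is:
Bags: B1 = {d, e, f, g}  B2 = {a, d, e, f}  B3 = {c, d, e, f}  B4 = {a, b, d, f}
Tree: B1–B2, B1–B3, B2–B4
The largest bag has 4 vertices, giving width 3; this decomposition certifies tw(G) ≤ 3. Conversely, {d, e, f, g} is a clique of size 4, and the vertices of any clique must share a bag in every tree decomposition; so some bag has ≥ 4 vertices and tw(G) ≥ 3. Therefore the treewidth is 3.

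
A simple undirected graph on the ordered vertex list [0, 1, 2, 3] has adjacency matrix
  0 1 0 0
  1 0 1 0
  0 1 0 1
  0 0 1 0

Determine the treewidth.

A width-1 tree decomposition is:
Bags: B1 = {2, 3}  B2 = {1, 2}  B3 = {0, 1}
Tree: B1–B2, B2–B3
The largest bag has 2 vertices, giving width 1; this decomposition certifies tw(G) ≤ 1. Any graph with an edge has treewidth ≥ 1, and G has the edge 3–2. Combining the bounds, tw(G) = 1.

1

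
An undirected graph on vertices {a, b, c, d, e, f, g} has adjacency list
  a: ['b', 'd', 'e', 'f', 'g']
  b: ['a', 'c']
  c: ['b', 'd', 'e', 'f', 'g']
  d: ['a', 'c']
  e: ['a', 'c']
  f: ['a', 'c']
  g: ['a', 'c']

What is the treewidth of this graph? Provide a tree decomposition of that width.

Every bag has size at most 3, so the width is 3 − 1 = 2 and tw(G) ≤ 2. Since a–f–c–g–a is a cycle in G, G is not acyclic. Forests are exactly the graphs of treewidth ≤ 1, so tw(G) ≥ 2. Combining the bounds, tw(G) = 2.

Treewidth 2.
One optimal decomposition is:
Bags: B1 = {a, c, f}  B2 = {a, c, g}  B3 = {a, c, d}  B4 = {a, c, e}  B5 = {a, b, c}
Tree: B1–B2, B2–B3, B3–B4, B4–B5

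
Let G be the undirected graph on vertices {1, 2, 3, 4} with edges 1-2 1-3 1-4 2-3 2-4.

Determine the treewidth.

A width-2 tree decomposition is:
Bags: B1 = {1, 2, 4}  B2 = {1, 2, 3}
Tree: B1–B2
Every bag has size at most 3, so the width is 3 − 1 = 2 and tw(G) ≤ 2. On the other hand G contains the 3-clique {1, 2, 3}. A clique must lie in a single bag of any decomposition, so no decomposition can have width below 2. Combining the bounds, tw(G) = 2.

2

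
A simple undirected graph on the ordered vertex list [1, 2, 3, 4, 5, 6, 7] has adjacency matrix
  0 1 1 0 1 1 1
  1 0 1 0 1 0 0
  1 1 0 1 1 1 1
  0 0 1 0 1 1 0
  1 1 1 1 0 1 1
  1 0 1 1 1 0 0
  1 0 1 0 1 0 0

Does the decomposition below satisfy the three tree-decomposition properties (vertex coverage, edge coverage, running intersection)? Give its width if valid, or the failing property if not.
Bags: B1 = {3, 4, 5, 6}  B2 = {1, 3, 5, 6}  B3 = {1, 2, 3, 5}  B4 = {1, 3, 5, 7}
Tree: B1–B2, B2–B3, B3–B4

Yes; width 3.

Every vertex of G appears in some bag (union = {1, 2, 3, 4, 5, 6, 7}); every edge is covered by a bag; and for each vertex v the set of bags containing v is connected in the bag tree. The decomposition is therefore valid. The largest bag has 4 vertices, so the width is 3.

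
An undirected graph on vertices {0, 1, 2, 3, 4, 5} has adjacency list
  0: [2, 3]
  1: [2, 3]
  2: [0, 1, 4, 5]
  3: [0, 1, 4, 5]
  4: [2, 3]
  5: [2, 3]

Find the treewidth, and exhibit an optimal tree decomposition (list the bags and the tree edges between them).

Treewidth 2.
One such decomposition:
Bags: B1 = {2, 3, 5}  B2 = {2, 3, 4}  B3 = {0, 2, 3}  B4 = {1, 2, 3}
Tree: B1–B2, B2–B3, B3–B4

Every bag has size at most 3, so the width is 3 − 1 = 2 and tw(G) ≤ 2. Since 5–2–4–3–5 is a cycle in G, G is not acyclic. Forests are exactly the graphs of treewidth ≤ 1, so tw(G) ≥ 2. Combining the bounds, tw(G) = 2.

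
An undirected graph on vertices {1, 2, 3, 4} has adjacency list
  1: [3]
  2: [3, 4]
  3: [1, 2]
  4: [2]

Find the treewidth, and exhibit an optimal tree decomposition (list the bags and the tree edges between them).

Treewidth 1.
One optimal decomposition is:
Bags: B1 = {2, 4}  B2 = {2, 3}  B3 = {1, 3}
Tree: B1–B2, B2–B3

The largest bag has 2 vertices, giving width 1; this decomposition certifies tw(G) ≤ 1. Since G has at least one edge (e.g. 4–2), it is not an edgeless graph, so tw(G) ≥ 1. The upper and lower bounds meet at 1, so that is the treewidth.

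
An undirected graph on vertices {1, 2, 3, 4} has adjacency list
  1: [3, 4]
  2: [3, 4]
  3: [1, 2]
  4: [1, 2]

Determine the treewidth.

2

A width-2 tree decomposition is:
Bags: B1 = {1, 3, 4}  B2 = {2, 3, 4}
Tree: B1–B2
The largest bag has 3 vertices, giving width 2; this decomposition certifies tw(G) ≤ 2. For the lower bound, G contains the cycle 4–1–3–2–4, so G is not a forest; only forests have treewidth ≤ 1, hence tw(G) ≥ 2. Hence tw(G) = 2 exactly.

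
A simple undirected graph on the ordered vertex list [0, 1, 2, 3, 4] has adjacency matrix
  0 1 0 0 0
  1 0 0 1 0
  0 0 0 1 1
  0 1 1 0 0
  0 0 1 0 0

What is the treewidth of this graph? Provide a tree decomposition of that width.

The largest bag has 2 vertices, giving width 1; this decomposition certifies tw(G) ≤ 1. G has an edge, so its treewidth is at least 1. The upper and lower bounds meet at 1, so that is the treewidth.

Treewidth 1.
One such decomposition:
Bags: B1 = {2, 4}  B2 = {2, 3}  B3 = {1, 3}  B4 = {0, 1}
Tree: B1–B2, B2–B3, B3–B4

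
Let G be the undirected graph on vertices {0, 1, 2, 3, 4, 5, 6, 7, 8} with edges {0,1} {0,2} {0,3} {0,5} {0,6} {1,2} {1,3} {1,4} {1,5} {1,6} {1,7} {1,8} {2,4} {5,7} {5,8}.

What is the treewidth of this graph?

2

A width-2 tree decomposition is:
Bags: B1 = {0, 1, 5}  B2 = {0, 1, 2}  B3 = {1, 2, 4}  B4 = {0, 1, 3}  B5 = {0, 1, 6}  B6 = {1, 5, 7}  B7 = {1, 5, 8}
Tree: B1–B2, B2–B3, B1–B4, B4–B5, B1–B6, B1–B7
Every bag has size at most 3, so the width is 3 − 1 = 2 and tw(G) ≤ 2. For the lower bound, the 3 vertices {0, 1, 2} are pairwise adjacent, and any tree decomposition puts a clique entirely inside one bag — forcing width ≥ 2. Therefore the treewidth is 2.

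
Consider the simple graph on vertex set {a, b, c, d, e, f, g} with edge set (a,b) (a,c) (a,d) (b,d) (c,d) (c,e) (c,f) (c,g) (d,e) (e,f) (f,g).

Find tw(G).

2

A width-2 tree decomposition is:
Bags: B1 = {c, d, e}  B2 = {a, c, d}  B3 = {a, b, d}  B4 = {c, e, f}  B5 = {c, f, g}
Tree: B1–B2, B2–B3, B1–B4, B4–B5
The largest bag has 3 vertices, giving width 2; this decomposition certifies tw(G) ≤ 2. On the other hand G contains the 3-clique {c, d, e}. A clique must lie in a single bag of any decomposition, so no decomposition can have width below 2. Combining the bounds, tw(G) = 2.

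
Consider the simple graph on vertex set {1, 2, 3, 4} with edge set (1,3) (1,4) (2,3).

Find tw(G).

1

A width-1 tree decomposition is:
Bags: B1 = {1, 4}  B2 = {1, 3}  B3 = {2, 3}
Tree: B1–B2, B2–B3
Every bag has size at most 2, so the width is 2 − 1 = 1 and tw(G) ≤ 1. Since G has at least one edge (e.g. 4–1), it is not an edgeless graph, so tw(G) ≥ 1. The upper and lower bounds meet at 1, so that is the treewidth.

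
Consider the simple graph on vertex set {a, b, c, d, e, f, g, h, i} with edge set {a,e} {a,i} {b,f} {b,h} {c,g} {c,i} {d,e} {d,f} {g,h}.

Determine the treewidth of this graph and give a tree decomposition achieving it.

Treewidth 2.
One optimal decomposition is:
Bags: B1 = {a, e, i}  B2 = {c, e, i}  B3 = {c, e, g}  B4 = {e, g, h}  B5 = {b, e, h}  B6 = {b, e, f}  B7 = {d, e, f}
Tree: B1–B2, B2–B3, B3–B4, B4–B5, B5–B6, B6–B7

Every bag has size at most 3, so the width is 3 − 1 = 2 and tw(G) ≤ 2. The edges e–a–i–c–g–h–b–f–d–e form a cycle, so G is not a tree and its treewidth is at least 2. Combining the bounds, tw(G) = 2.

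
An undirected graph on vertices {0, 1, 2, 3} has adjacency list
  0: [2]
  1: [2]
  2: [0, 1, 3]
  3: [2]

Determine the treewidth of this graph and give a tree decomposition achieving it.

Every bag has size at most 2, so the width is 2 − 1 = 1 and tw(G) ≤ 1. G has an edge, so its treewidth is at least 1. Combining the bounds, tw(G) = 1.

Treewidth 1.
One optimal decomposition is:
Bags: B1 = {0, 2}  B2 = {2, 3}  B3 = {1, 2}
Tree: B1–B2, B1–B3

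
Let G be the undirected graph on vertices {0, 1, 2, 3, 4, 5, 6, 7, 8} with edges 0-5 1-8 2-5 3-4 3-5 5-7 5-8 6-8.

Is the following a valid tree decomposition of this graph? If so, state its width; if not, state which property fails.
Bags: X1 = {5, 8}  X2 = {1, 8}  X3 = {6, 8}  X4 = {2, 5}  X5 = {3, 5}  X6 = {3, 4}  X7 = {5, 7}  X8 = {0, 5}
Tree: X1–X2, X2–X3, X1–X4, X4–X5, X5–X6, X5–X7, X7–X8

Yes; width 1.

Vertex coverage: the bags together contain {0, 1, 2, 3, 4, 5, 6, 7, 8}, the full vertex set. Edge coverage: each edge of G has both endpoints in at least one bag. Running intersection: for every vertex, the bags containing it form a connected subtree. All three properties hold, so this is a valid tree decomposition of width max|bag| − 1 = 1, and hence tw(G) ≤ 1.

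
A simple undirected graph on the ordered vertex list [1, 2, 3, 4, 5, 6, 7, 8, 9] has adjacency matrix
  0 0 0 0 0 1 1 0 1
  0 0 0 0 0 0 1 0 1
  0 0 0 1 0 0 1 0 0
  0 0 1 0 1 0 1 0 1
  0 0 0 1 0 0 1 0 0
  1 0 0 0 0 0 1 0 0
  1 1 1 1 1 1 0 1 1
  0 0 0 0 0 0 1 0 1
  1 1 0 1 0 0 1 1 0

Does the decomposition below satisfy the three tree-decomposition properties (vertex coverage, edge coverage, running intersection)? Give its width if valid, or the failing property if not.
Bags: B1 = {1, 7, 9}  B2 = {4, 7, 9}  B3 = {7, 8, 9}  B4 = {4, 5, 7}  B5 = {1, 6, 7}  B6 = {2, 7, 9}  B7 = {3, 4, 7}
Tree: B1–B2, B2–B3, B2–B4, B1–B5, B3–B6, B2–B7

Yes; width 2.

Every vertex of G appears in some bag (union = {1, 2, 3, 4, 5, 6, 7, 8, 9}); every edge is covered by a bag; and for each vertex v the set of bags containing v is connected in the bag tree. The decomposition is therefore valid. The largest bag has 3 vertices, so the width is 2.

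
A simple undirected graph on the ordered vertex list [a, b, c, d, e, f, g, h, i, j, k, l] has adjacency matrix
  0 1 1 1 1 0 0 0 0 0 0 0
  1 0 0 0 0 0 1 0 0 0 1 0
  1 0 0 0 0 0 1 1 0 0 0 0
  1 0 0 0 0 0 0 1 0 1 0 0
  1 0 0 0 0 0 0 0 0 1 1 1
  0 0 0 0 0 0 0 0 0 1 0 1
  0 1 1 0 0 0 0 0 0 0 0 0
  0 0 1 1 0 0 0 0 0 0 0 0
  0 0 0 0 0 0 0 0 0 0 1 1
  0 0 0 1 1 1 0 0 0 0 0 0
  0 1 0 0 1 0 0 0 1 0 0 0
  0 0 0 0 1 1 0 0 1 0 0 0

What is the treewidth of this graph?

3

A width-3 tree decomposition is:
Bags: B1 = {b, c, g, h}  B2 = {a, b, c, h}  B3 = {a, b, d, h}  B4 = {a, b, d, k}  B5 = {a, d, e, k}  B6 = {d, e, j, k}  B7 = {e, i, j, k}  B8 = {e, i, j, l}  B9 = {f, i, j, l}
Tree: B1–B2, B2–B3, B3–B4, B4–B5, B5–B6, B6–B7, B7–B8, B8–B9
The largest bag has 4 vertices, giving width 3; this decomposition certifies tw(G) ≤ 3. For the lower bound: the 4 vertex sets {c,g,h}, {b}, {a}, {d,e,j,k} are disjoint, each induces a connected subgraph, and every pair is joined by at least one edge of G. Contracting each set to a single vertex therefore yields K_{4} as a minor, and since treewidth is minor-monotone, tw(G) ≥ tw(K_{4}) = 3. Combining the bounds, tw(G) = 3.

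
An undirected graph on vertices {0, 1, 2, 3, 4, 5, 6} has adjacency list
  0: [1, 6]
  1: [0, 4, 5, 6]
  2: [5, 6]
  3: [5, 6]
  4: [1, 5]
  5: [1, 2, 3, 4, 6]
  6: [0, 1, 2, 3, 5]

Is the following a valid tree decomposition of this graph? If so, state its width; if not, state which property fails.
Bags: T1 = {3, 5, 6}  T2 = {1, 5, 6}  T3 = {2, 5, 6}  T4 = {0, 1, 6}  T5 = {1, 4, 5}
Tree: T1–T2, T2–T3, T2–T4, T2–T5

Vertex coverage: the bags together contain {0, 1, 2, 3, 4, 5, 6}, the full vertex set. Edge coverage: each edge of G has both endpoints in at least one bag. Running intersection: for every vertex, the bags containing it form a connected subtree. All three properties hold, so this is a valid tree decomposition of width max|bag| − 1 = 2, and hence tw(G) ≤ 2.

Yes; width 2.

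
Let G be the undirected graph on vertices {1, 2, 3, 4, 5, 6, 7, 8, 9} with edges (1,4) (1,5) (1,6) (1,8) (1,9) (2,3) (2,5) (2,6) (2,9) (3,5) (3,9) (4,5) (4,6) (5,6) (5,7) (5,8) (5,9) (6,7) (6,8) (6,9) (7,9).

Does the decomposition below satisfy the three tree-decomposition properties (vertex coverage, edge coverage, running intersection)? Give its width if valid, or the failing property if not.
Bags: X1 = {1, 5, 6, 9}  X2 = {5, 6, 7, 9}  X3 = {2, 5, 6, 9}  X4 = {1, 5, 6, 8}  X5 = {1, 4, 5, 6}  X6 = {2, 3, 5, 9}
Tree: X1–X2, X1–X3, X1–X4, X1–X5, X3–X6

Every vertex of G appears in some bag (union = {1, 2, 3, 4, 5, 6, 7, 8, 9}); every edge is covered by a bag; and for each vertex v the set of bags containing v is connected in the bag tree. The decomposition is therefore valid. The largest bag has 4 vertices, so the width is 3.

Yes; width 3.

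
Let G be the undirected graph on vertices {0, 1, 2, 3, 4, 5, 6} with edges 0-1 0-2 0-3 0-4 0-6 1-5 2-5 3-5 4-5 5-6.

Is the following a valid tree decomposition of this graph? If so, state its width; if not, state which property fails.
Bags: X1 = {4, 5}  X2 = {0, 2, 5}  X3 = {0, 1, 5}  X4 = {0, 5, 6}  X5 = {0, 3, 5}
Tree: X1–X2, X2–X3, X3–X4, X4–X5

No — edge (0,4) lies in no bag.

A tree decomposition must satisfy three properties: every vertex lies in some bag; for every edge, both endpoints lie together in some bag; and for every vertex, the bags containing it form a connected subtree. Here edge (0,4) lies in no bag, so the decomposition is invalid.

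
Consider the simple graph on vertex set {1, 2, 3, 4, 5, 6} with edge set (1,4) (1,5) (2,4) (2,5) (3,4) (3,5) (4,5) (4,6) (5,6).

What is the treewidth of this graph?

A width-2 tree decomposition is:
Bags: B1 = {1, 4, 5}  B2 = {4, 5, 6}  B3 = {2, 4, 5}  B4 = {3, 4, 5}
Tree: B1–B2, B2–B3, B1–B4
Each bag holds 3 vertices, so the decomposition has width 2, which upper-bounds the treewidth. Conversely, {1, 4, 5} is a clique of size 3, and the vertices of any clique must share a bag in every tree decomposition; so some bag has ≥ 3 vertices and tw(G) ≥ 2. Combining the bounds, tw(G) = 2.

2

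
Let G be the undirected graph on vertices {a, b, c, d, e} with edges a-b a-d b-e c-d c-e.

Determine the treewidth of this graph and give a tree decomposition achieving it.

Every bag has size at most 3, so the width is 3 − 1 = 2 and tw(G) ≤ 2. For the lower bound, G contains the cycle c–d–a–b–e–c, so G is not a forest; only forests have treewidth ≤ 1, hence tw(G) ≥ 2. Combining the bounds, tw(G) = 2.

Treewidth 2.
One such decomposition:
Bags: B1 = {a, c, d}  B2 = {a, b, c}  B3 = {b, c, e}
Tree: B1–B2, B2–B3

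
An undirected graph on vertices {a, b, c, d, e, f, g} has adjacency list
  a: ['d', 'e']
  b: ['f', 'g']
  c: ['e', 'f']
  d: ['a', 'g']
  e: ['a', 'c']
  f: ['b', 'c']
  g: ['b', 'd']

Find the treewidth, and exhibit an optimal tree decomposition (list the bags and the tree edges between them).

Treewidth 2.
One such decomposition:
Bags: B1 = {b, f, g}  B2 = {d, f, g}  B3 = {a, d, f}  B4 = {a, e, f}  B5 = {c, e, f}
Tree: B1–B2, B2–B3, B3–B4, B4–B5

Each bag holds 3 vertices, so the decomposition has width 2, which upper-bounds the treewidth. Since f–b–g–d–a–e–c–f is a cycle in G, G is not acyclic. Forests are exactly the graphs of treewidth ≤ 1, so tw(G) ≥ 2. Combining the bounds, tw(G) = 2.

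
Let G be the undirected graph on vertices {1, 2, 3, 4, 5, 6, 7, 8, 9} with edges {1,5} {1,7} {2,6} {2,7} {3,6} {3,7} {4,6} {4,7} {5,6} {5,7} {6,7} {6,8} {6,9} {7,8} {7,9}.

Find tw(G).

2

A width-2 tree decomposition is:
Bags: B1 = {2, 6, 7}  B2 = {5, 6, 7}  B3 = {1, 5, 7}  B4 = {4, 6, 7}  B5 = {3, 6, 7}  B6 = {6, 7, 8}  B7 = {6, 7, 9}
Tree: B1–B2, B2–B3, B1–B4, B4–B5, B2–B6, B6–B7
Each bag holds 3 vertices, so the decomposition has width 2, which upper-bounds the treewidth. Conversely, {1, 5, 7} is a clique of size 3, and the vertices of any clique must share a bag in every tree decomposition; so some bag has ≥ 3 vertices and tw(G) ≥ 2. Combining the bounds, tw(G) = 2.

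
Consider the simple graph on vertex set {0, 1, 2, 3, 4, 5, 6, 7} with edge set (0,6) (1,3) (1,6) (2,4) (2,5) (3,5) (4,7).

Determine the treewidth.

1

A width-1 tree decomposition is:
Bags: B1 = {4, 7}  B2 = {2, 4}  B3 = {2, 5}  B4 = {3, 5}  B5 = {1, 3}  B6 = {1, 6}  B7 = {0, 6}
Tree: B1–B2, B2–B3, B3–B4, B4–B5, B5–B6, B6–B7
Every bag has size at most 2, so the width is 2 − 1 = 1 and tw(G) ≤ 1. G has an edge, so its treewidth is at least 1. Combining the bounds, tw(G) = 1.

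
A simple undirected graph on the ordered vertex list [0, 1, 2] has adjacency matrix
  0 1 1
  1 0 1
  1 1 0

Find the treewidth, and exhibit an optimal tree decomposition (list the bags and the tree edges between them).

Treewidth 2.
Bags: B1 = {0, 1, 2}
Tree: (single bag)

With just one bag of size 3, the width is 3 − 1 = 2, so tw(G) ≤ 2. On the other hand G contains the 3-clique {0, 1, 2}. A clique must lie in a single bag of any decomposition, so no decomposition can have width below 2. The upper and lower bounds meet at 2, so that is the treewidth.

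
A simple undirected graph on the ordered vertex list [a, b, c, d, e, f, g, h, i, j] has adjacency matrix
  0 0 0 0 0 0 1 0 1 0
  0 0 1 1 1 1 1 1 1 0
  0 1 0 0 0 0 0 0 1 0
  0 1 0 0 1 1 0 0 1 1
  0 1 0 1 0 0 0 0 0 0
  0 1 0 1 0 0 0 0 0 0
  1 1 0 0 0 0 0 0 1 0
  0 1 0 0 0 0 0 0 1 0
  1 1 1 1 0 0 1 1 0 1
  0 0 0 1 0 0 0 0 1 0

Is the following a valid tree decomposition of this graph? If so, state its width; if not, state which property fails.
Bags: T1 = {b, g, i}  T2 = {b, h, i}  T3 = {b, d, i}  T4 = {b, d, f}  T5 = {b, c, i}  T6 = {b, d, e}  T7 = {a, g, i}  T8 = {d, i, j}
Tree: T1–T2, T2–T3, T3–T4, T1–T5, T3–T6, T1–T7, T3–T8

Checking the three conditions: (i) the bags cover all of {a, b, c, d, e, f, g, h, i, j}; (ii) for each edge, some bag contains both endpoints; (iii) the bags containing any fixed vertex form a subtree. All hold, so the decomposition is valid with width 3 − 1 = 2.

Yes; width 2.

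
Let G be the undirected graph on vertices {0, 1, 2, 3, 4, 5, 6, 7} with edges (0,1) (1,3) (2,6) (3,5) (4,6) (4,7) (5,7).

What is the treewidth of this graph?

A width-1 tree decomposition is:
Bags: B1 = {0, 1}  B2 = {1, 3}  B3 = {3, 5}  B4 = {5, 7}  B5 = {4, 7}  B6 = {4, 6}  B7 = {2, 6}
Tree: B1–B2, B2–B3, B3–B4, B4–B5, B5–B6, B6–B7
Every bag has size at most 2, so the width is 2 − 1 = 1 and tw(G) ≤ 1. G has an edge, so its treewidth is at least 1. Therefore the treewidth is 1.

1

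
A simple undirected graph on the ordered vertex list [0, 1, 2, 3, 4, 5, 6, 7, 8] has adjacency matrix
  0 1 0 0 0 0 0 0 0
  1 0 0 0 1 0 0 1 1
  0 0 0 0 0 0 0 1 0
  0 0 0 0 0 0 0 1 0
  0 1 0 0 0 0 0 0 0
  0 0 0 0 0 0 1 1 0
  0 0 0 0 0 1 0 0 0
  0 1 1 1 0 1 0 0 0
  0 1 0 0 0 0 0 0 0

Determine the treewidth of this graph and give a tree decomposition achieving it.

Treewidth 1.
One optimal decomposition is:
Bags: B1 = {1, 7}  B2 = {5, 7}  B3 = {2, 7}  B4 = {1, 4}  B5 = {3, 7}  B6 = {0, 1}  B7 = {1, 8}  B8 = {5, 6}
Tree: B1–B2, B1–B3, B1–B4, B1–B5, B4–B6, B6–B7, B2–B8

Every bag has size at most 2, so the width is 2 − 1 = 1 and tw(G) ≤ 1. Since G has at least one edge (e.g. 1–7), it is not an edgeless graph, so tw(G) ≥ 1. Combining the bounds, tw(G) = 1.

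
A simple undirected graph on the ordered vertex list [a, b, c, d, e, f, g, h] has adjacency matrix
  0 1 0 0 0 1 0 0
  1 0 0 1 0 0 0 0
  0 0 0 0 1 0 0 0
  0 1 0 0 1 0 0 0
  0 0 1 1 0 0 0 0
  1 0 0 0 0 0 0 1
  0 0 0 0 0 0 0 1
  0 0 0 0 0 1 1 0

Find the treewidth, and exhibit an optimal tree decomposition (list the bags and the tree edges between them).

Treewidth 1.
One optimal decomposition is:
Bags: B1 = {g, h}  B2 = {f, h}  B3 = {a, f}  B4 = {a, b}  B5 = {b, d}  B6 = {d, e}  B7 = {c, e}
Tree: B1–B2, B2–B3, B3–B4, B4–B5, B5–B6, B6–B7

Each bag holds 2 vertices, so the decomposition has width 1, which upper-bounds the treewidth. G has an edge, so its treewidth is at least 1. Hence tw(G) = 1 exactly.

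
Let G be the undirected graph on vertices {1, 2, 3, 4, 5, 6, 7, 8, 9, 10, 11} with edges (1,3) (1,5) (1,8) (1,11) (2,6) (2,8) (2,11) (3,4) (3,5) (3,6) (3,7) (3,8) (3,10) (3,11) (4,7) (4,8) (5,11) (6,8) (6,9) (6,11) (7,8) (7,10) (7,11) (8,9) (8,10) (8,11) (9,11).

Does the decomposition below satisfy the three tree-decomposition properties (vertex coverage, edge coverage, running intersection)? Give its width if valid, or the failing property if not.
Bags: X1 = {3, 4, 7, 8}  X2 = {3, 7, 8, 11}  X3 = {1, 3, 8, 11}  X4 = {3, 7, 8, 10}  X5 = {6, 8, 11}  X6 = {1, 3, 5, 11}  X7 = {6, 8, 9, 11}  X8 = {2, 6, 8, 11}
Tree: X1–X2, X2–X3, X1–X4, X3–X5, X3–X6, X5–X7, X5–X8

No — edge (3,6) lies in no bag.

A tree decomposition must satisfy three properties: every vertex lies in some bag; for every edge, both endpoints lie together in some bag; and for every vertex, the bags containing it form a connected subtree. Here edge (3,6) lies in no bag, so the decomposition is invalid.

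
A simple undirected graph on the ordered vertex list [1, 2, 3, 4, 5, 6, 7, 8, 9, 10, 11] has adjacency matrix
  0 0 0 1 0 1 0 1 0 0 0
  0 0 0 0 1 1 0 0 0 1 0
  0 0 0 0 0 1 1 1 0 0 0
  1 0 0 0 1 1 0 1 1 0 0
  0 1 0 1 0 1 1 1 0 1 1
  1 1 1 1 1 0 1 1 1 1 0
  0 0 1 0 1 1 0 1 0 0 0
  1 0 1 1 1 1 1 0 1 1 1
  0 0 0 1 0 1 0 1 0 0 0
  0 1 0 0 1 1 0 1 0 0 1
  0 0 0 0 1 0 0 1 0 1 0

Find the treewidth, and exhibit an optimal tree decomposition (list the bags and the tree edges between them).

Treewidth 3.
One optimal decomposition is:
Bags: B1 = {5, 6, 7, 8}  B2 = {4, 5, 6, 8}  B3 = {4, 6, 8, 9}  B4 = {5, 6, 8, 10}  B5 = {2, 5, 6, 10}  B6 = {3, 6, 7, 8}  B7 = {1, 4, 6, 8}  B8 = {5, 8, 10, 11}
Tree: B1–B2, B2–B3, B1–B4, B4–B5, B1–B6, B2–B7, B4–B8

Each bag holds 4 vertices, so the decomposition has width 3, which upper-bounds the treewidth. On the other hand G contains the 4-clique {5, 8, 10, 11}. A clique must lie in a single bag of any decomposition, so no decomposition can have width below 3. Combining the bounds, tw(G) = 3.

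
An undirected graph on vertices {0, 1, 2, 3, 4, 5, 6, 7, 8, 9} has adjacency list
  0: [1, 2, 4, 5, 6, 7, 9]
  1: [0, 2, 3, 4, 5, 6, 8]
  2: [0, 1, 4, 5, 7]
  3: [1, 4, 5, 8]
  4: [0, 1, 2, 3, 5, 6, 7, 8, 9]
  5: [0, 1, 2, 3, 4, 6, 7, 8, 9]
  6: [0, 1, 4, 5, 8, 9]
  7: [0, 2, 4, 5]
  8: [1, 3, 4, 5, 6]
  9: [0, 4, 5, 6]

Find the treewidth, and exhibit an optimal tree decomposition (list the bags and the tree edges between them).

The largest bag has 5 vertices, giving width 4; this decomposition certifies tw(G) ≤ 4. Conversely, {0, 1, 2, 4, 5} is a clique of size 5, and the vertices of any clique must share a bag in every tree decomposition; so some bag has ≥ 5 vertices and tw(G) ≥ 4. Combining the bounds, tw(G) = 4.

Treewidth 4.
Bags: B1 = {1, 4, 5, 6, 8}  B2 = {0, 1, 4, 5, 6}  B3 = {0, 1, 2, 4, 5}  B4 = {0, 4, 5, 6, 9}  B5 = {0, 2, 4, 5, 7}  B6 = {1, 3, 4, 5, 8}
Tree: B1–B2, B2–B3, B2–B4, B3–B5, B1–B6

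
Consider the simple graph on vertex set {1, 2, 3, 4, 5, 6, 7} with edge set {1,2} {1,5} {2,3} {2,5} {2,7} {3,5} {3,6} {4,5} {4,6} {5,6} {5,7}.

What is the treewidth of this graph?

A width-2 tree decomposition is:
Bags: B1 = {2, 3, 5}  B2 = {2, 5, 7}  B3 = {3, 5, 6}  B4 = {1, 2, 5}  B5 = {4, 5, 6}
Tree: B1–B2, B1–B3, B1–B4, B3–B5
Every bag has size at most 3, so the width is 3 − 1 = 2 and tw(G) ≤ 2. For the lower bound, the 3 vertices {1, 2, 5} are pairwise adjacent, and any tree decomposition puts a clique entirely inside one bag — forcing width ≥ 2. Therefore the treewidth is 2.

2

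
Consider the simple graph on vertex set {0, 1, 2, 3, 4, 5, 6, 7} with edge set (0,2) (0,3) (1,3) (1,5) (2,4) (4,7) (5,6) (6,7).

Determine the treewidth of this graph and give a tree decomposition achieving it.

Treewidth 2.
One such decomposition:
Bags: B1 = {1, 3, 5}  B2 = {3, 5, 6}  B3 = {3, 6, 7}  B4 = {3, 4, 7}  B5 = {2, 3, 4}  B6 = {0, 2, 3}
Tree: B1–B2, B2–B3, B3–B4, B4–B5, B5–B6

Each bag holds 3 vertices, so the decomposition has width 2, which upper-bounds the treewidth. The edges 3–1–5–6–7–4–2–0–3 form a cycle, so G is not a tree and its treewidth is at least 2. Combining the bounds, tw(G) = 2.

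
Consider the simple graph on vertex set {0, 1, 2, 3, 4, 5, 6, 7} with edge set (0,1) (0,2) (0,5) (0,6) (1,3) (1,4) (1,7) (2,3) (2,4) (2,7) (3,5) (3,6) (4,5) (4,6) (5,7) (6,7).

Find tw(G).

4

A width-4 tree decomposition is:
Bags: B1 = {0, 1, 2, 5, 6}  B2 = {1, 2, 3, 5, 6}  B3 = {1, 2, 5, 6, 7}  B4 = {1, 2, 4, 5, 6}
Tree: B1–B2, B2–B3, B3–B4
The largest bag has 5 vertices, giving width 4; this decomposition certifies tw(G) ≤ 4. For the lower bound: the 5 vertex sets {0,6}, {3,5}, {2,7}, {1}, {4} are disjoint, each induces a connected subgraph, and every pair is joined by at least one edge of G. Contracting each set to a single vertex therefore yields K_{5} as a minor, and since treewidth is minor-monotone, tw(G) ≥ tw(K_{5}) = 4. The upper and lower bounds meet at 4, so that is the treewidth.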